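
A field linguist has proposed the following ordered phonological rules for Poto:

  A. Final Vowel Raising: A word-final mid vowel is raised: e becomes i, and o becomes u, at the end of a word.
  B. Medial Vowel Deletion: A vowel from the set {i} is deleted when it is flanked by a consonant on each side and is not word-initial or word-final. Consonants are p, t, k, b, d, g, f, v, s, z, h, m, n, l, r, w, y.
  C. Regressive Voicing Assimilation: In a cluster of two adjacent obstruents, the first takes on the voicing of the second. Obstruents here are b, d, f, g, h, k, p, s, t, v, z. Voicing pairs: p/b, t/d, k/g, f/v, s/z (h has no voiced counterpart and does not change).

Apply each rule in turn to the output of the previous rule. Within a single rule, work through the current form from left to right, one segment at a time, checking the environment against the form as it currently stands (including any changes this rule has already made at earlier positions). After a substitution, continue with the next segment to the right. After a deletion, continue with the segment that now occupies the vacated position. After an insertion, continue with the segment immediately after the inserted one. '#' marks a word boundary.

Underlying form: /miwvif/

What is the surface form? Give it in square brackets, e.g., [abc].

[mwff]

A Final Vowel Raising: no change — [miwvif]
B Medial Vowel Deletion: [miwvif] → [mwvf]
C Regressive Voicing Assimilation: [mwvf] → [mwff]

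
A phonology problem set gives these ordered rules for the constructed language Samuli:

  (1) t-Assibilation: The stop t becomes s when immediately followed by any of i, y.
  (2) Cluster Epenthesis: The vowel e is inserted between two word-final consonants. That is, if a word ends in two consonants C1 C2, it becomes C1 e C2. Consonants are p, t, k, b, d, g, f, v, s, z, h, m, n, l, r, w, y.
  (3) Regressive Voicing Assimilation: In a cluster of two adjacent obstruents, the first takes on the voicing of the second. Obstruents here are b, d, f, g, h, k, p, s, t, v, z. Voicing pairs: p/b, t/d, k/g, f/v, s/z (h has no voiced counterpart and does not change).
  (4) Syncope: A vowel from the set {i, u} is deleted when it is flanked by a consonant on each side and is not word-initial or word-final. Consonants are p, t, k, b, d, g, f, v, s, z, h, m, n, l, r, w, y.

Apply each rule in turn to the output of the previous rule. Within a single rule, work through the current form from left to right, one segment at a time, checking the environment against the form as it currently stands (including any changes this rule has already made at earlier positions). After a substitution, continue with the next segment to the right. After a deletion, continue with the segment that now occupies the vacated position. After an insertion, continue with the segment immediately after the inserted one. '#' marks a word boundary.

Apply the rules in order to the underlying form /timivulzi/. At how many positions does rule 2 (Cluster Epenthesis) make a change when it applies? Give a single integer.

(1) t-Assibilation: [timivulzi] → [simivulzi]
(2) Cluster Epenthesis: no change — [simivulzi]
(3) Regressive Voicing Assimilation: no change — [simivulzi]
(4) Syncope: [simivulzi] → [smvlzi]
Rule 2 changed 0 position(s).

0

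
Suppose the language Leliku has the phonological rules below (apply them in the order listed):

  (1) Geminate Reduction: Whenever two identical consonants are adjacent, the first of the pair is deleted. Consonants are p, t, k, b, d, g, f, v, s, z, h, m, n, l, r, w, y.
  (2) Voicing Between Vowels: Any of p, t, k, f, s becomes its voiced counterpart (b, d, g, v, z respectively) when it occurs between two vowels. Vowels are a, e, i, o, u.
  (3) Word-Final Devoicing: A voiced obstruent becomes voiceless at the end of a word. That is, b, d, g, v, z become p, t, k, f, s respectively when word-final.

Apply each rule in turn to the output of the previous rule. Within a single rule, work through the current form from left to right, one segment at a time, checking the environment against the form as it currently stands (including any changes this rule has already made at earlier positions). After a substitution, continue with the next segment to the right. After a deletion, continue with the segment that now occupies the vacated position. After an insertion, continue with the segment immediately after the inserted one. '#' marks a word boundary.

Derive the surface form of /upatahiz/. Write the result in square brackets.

[ubadahis]

(1) Geminate Reduction: no change — [upatahiz]
(2) Voicing Between Vowels: [upatahiz] → [ubadahiz]
(3) Word-Final Devoicing: [ubadahiz] → [ubadahis]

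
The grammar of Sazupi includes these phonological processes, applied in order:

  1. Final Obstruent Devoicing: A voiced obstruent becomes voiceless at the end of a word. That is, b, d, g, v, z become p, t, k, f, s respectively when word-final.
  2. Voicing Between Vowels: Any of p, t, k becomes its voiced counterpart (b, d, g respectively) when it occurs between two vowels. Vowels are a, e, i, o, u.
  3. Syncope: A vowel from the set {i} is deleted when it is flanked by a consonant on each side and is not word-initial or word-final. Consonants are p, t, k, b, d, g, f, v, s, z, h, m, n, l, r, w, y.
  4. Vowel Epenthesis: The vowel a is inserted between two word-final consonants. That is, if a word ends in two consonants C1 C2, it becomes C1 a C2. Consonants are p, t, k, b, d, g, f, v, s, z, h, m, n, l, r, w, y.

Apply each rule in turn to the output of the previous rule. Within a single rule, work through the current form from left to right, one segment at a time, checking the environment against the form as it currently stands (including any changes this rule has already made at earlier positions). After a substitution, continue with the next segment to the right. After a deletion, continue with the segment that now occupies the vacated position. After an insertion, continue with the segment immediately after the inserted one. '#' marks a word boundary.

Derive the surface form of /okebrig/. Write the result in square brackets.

1 Final Obstruent Devoicing: [okebrig] → [okebrik]
2 Voicing Between Vowels: [okebrik] → [ogebrik]
3 Syncope: [ogebrik] → [ogebrk]
4 Vowel Epenthesis: [ogebrk] → [ogebrak]

[ogebrak]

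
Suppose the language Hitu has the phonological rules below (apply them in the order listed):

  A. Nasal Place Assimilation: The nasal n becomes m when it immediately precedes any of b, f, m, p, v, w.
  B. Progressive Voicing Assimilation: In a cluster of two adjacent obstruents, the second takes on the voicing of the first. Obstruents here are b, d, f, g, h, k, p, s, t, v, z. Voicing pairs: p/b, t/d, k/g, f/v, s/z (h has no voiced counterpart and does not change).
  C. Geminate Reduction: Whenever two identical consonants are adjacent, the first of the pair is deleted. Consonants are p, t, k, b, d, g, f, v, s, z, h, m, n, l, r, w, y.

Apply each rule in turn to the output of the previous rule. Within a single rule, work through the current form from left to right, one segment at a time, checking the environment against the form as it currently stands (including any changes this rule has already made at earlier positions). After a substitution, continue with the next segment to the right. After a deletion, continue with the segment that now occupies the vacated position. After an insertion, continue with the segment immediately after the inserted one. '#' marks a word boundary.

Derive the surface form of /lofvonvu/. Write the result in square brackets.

[lofomvu]

A Nasal Place Assimilation: [lofvonvu] → [lofvomvu]
B Progressive Voicing Assimilation: [lofvomvu] → [loffomvu]
C Geminate Reduction: [loffomvu] → [lofomvu]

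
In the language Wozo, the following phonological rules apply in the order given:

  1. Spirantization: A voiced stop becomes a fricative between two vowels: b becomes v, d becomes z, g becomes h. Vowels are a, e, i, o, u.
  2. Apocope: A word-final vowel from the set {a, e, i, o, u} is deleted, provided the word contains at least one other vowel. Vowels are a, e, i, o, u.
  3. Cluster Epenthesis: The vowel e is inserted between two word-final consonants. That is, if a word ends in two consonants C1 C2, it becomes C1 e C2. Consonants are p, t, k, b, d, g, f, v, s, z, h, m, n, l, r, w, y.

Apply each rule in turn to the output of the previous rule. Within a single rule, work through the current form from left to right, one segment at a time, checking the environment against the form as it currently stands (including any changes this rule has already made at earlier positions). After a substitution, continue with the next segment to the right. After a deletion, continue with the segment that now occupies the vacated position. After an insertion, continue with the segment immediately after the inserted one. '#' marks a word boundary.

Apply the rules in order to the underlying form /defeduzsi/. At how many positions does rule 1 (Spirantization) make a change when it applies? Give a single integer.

1

1 Spirantization: [defeduzsi] → [defezuzsi]
2 Apocope: [defezuzsi] → [defezuzs]
3 Cluster Epenthesis: [defezuzs] → [defezuzes]
Rule 1 changed 1 position(s).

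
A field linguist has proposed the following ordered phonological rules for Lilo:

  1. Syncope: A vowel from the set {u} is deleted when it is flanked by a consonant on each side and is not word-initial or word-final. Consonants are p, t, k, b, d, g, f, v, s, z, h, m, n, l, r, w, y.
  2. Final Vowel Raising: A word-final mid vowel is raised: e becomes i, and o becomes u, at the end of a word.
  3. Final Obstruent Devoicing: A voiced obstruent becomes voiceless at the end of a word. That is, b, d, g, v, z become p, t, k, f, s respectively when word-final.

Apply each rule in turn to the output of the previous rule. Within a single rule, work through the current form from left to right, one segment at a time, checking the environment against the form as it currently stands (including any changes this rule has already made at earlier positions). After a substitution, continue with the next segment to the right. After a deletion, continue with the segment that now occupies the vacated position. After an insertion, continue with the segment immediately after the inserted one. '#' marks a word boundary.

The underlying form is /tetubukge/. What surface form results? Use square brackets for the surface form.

[tetbkgi]

1 Syncope: [tetubukge] → [tetbkge]
2 Final Vowel Raising: [tetbkge] → [tetbkgi]
3 Final Obstruent Devoicing: no change — [tetbkgi]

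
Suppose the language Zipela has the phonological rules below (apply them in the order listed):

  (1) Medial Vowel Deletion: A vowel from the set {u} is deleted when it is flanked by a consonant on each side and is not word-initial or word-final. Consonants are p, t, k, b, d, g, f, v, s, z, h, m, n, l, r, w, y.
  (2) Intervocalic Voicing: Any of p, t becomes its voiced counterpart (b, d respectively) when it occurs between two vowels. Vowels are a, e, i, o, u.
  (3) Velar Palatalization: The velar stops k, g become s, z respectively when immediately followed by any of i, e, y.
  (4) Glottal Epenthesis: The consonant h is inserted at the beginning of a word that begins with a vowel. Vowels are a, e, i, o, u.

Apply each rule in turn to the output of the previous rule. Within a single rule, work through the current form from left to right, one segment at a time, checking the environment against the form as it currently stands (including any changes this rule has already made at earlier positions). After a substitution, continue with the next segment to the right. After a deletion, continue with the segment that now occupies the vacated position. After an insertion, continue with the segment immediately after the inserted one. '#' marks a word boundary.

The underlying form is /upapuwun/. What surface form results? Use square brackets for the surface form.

[hubapwn]

(1) Medial Vowel Deletion: [upapuwun] → [upapwn]
(2) Intervocalic Voicing: [upapwn] → [ubapwn]
(3) Velar Palatalization: no change — [ubapwn]
(4) Glottal Epenthesis: [ubapwn] → [hubapwn]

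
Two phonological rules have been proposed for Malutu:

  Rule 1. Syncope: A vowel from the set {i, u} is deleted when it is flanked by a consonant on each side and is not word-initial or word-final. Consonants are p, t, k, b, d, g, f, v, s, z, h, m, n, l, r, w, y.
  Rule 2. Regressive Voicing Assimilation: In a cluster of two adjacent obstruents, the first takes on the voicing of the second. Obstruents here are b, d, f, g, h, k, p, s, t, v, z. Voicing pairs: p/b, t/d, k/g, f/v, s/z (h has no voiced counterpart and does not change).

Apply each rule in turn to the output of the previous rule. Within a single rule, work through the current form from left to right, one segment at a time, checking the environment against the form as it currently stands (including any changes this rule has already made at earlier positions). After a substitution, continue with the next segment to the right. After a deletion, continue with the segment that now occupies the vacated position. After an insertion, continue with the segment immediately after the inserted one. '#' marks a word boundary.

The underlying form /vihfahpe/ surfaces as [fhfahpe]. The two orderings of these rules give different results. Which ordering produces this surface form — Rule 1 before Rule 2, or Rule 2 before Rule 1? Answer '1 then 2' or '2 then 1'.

1 then 2

Order 1 then 2:
  1 Syncope: [vihfahpe] → [vhfahpe]
  2 Regressive Voicing Assimilation: [vhfahpe] → [fhfahpe]
  result: [fhfahpe]
Order 2 then 1:
  2 Regressive Voicing Assimilation: no change — [vihfahpe]
  1 Syncope: [vihfahpe] → [vhfahpe]
  result: [vhfahpe]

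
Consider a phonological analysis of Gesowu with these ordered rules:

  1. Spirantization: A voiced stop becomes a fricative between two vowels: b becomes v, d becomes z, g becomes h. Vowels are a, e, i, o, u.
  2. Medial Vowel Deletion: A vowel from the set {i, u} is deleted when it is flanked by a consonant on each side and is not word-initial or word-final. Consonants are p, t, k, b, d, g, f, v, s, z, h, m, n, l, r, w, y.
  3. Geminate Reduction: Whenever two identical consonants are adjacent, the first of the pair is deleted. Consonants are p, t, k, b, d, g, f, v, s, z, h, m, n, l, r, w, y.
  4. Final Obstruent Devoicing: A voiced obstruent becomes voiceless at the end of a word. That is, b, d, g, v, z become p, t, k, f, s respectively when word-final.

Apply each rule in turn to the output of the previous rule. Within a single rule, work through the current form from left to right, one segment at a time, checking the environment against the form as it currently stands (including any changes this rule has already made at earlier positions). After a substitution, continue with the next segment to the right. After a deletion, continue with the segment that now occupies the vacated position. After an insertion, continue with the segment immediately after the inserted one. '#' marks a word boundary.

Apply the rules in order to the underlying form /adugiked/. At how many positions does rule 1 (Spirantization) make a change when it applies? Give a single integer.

1 Spirantization: [adugiked] → [azuhiked]
2 Medial Vowel Deletion: [azuhiked] → [azhked]
3 Geminate Reduction: no change — [azhked]
4 Final Obstruent Devoicing: [azhked] → [azhket]
Rule 1 changed 2 position(s).

2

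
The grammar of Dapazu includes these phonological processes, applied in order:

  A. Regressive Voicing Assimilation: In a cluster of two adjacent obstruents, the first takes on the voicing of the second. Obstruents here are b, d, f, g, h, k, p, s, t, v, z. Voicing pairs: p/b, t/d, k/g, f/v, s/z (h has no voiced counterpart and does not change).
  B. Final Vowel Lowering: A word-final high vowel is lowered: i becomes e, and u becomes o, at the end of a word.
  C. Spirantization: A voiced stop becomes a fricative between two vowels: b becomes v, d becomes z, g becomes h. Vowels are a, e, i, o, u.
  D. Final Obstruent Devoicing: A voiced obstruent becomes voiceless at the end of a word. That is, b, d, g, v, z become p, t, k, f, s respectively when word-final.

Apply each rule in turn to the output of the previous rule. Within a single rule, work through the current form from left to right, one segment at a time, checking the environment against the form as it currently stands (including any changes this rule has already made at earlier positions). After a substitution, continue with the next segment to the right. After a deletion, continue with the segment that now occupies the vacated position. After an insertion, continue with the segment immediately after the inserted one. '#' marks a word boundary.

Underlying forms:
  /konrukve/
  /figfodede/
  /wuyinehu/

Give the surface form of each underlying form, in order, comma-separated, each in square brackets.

/konrukve/:
  A Regressive Voicing Assimilation: [konrukve] → [konrugve]
  B Final Vowel Lowering: no change — [konrugve]
  C Spirantization: no change — [konrugve]
  D Final Obstruent Devoicing: no change — [konrugve]
/figfodede/:
  A Regressive Voicing Assimilation: [figfodede] → [fikfodede]
  B Final Vowel Lowering: no change — [fikfodede]
  C Spirantization: [fikfodede] → [fikfozeze]
  D Final Obstruent Devoicing: no change — [fikfozeze]
/wuyinehu/:
  A Regressive Voicing Assimilation: no change — [wuyinehu]
  B Final Vowel Lowering: [wuyinehu] → [wuyineho]
  C Spirantization: no change — [wuyineho]
  D Final Obstruent Devoicing: no change — [wuyineho]

[konrugve], [fikfozeze], [wuyineho]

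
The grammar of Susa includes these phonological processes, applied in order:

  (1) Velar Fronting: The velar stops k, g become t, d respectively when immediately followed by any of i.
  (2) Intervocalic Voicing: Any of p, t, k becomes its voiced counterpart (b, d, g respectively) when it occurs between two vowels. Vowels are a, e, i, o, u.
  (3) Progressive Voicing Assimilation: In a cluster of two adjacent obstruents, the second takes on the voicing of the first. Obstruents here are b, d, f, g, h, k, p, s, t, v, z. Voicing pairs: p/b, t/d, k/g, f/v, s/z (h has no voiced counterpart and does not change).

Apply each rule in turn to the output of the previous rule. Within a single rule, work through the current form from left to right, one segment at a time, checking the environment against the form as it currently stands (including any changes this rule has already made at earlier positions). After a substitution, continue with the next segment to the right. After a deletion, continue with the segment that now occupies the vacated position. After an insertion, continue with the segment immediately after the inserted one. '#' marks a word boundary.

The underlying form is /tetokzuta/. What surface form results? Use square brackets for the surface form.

[tedoksuda]

(1) Velar Fronting: no change — [tetokzuta]
(2) Intervocalic Voicing: [tetokzuta] → [tedokzuda]
(3) Progressive Voicing Assimilation: [tedokzuda] → [tedoksuda]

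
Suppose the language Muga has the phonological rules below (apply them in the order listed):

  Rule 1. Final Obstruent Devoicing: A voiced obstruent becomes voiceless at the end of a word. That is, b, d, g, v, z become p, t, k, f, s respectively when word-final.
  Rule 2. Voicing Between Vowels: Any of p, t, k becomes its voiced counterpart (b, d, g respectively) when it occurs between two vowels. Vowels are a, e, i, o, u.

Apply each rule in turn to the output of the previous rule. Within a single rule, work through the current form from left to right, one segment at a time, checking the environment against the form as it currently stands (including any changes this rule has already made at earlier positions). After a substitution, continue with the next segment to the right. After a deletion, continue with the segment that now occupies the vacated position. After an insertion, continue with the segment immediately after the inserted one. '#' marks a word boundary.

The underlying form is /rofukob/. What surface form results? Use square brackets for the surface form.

[rofugop]

Rule 1 Final Obstruent Devoicing: [rofukob] → [rofukop]
Rule 2 Voicing Between Vowels: [rofukop] → [rofugop]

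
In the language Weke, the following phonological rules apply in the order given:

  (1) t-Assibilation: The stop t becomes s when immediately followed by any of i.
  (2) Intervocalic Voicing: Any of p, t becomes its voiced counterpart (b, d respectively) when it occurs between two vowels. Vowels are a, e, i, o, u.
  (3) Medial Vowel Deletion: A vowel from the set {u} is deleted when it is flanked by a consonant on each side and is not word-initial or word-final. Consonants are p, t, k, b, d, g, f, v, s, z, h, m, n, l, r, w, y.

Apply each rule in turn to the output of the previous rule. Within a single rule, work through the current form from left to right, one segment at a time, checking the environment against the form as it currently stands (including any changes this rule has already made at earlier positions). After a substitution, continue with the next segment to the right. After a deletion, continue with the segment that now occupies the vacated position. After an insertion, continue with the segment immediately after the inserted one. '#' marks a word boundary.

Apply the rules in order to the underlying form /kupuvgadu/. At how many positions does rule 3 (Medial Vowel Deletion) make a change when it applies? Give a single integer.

2

(1) t-Assibilation: no change — [kupuvgadu]
(2) Intervocalic Voicing: [kupuvgadu] → [kubuvgadu]
(3) Medial Vowel Deletion: [kubuvgadu] → [kbvgadu]
Rule 3 changed 2 position(s).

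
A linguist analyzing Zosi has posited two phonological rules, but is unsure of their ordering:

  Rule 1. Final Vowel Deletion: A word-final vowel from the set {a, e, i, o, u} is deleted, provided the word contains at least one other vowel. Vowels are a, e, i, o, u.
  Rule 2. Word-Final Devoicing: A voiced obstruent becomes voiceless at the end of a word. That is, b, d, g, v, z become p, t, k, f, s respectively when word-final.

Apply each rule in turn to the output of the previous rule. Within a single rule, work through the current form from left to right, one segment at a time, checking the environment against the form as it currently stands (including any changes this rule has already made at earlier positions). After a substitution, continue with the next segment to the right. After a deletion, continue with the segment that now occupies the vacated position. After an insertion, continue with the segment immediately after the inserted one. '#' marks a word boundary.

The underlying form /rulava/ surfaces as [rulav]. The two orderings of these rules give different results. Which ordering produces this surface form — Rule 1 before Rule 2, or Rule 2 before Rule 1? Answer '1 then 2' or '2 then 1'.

Order 1 then 2:
  1 Final Vowel Deletion: [rulava] → [rulav]
  2 Word-Final Devoicing: [rulav] → [rulaf]
  result: [rulaf]
Order 2 then 1:
  2 Word-Final Devoicing: no change — [rulava]
  1 Final Vowel Deletion: [rulava] → [rulav]
  result: [rulav]

2 then 1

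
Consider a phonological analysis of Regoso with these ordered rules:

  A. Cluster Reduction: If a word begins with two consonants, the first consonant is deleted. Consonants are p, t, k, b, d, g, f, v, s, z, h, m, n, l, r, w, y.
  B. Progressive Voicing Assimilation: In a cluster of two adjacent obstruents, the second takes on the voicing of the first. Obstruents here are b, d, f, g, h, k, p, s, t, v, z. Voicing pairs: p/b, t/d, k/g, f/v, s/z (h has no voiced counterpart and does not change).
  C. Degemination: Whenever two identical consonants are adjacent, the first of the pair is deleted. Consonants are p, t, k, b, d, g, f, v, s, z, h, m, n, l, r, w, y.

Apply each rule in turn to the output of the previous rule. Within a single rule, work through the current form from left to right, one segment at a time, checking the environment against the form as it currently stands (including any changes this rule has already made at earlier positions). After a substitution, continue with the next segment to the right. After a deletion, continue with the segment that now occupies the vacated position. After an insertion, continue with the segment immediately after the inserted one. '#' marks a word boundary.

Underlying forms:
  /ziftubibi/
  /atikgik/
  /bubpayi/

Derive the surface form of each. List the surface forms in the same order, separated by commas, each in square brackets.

[ziftubibi], [atikik], [bubayi]

/ziftubibi/:
  A Cluster Reduction: no change — [ziftubibi]
  B Progressive Voicing Assimilation: no change — [ziftubibi]
  C Degemination: no change — [ziftubibi]
/atikgik/:
  A Cluster Reduction: no change — [atikgik]
  B Progressive Voicing Assimilation: [atikgik] → [atikkik]
  C Degemination: [atikkik] → [atikik]
/bubpayi/:
  A Cluster Reduction: no change — [bubpayi]
  B Progressive Voicing Assimilation: [bubpayi] → [bubbayi]
  C Degemination: [bubbayi] → [bubayi]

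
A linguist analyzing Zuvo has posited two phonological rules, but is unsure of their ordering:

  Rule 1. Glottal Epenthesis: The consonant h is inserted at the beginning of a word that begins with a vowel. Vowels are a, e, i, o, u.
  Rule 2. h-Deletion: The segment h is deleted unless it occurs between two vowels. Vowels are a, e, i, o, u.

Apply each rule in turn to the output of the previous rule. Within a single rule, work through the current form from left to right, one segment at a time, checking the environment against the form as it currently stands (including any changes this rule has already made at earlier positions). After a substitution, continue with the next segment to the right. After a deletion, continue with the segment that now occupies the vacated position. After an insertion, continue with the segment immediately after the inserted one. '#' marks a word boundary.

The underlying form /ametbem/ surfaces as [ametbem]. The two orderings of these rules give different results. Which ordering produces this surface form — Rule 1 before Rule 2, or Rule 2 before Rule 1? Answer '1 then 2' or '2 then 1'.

1 then 2

Order 1 then 2:
  1 Glottal Epenthesis: [ametbem] → [hametbem]
  2 h-Deletion: [hametbem] → [ametbem]
  result: [ametbem]
Order 2 then 1:
  2 h-Deletion: no change — [ametbem]
  1 Glottal Epenthesis: [ametbem] → [hametbem]
  result: [hametbem]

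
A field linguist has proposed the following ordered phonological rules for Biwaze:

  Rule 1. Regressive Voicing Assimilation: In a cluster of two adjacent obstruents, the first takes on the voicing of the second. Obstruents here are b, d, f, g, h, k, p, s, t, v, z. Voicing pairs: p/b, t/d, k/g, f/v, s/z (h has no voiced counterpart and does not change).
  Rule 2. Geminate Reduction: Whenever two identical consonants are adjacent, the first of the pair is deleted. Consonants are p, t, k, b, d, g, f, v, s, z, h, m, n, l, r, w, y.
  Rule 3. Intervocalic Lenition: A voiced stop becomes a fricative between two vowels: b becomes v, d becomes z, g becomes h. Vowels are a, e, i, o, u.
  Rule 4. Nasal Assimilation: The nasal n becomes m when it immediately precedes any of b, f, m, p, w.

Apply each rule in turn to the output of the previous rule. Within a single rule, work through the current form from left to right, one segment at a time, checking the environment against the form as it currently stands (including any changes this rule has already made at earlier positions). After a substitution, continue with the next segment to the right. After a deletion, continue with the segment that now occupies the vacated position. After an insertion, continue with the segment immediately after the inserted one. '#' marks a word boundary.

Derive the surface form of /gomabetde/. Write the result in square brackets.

[gomaveze]

Rule 1 Regressive Voicing Assimilation: [gomabetde] → [gomabedde]
Rule 2 Geminate Reduction: [gomabedde] → [gomabede]
Rule 3 Intervocalic Lenition: [gomabede] → [gomaveze]
Rule 4 Nasal Assimilation: no change — [gomaveze]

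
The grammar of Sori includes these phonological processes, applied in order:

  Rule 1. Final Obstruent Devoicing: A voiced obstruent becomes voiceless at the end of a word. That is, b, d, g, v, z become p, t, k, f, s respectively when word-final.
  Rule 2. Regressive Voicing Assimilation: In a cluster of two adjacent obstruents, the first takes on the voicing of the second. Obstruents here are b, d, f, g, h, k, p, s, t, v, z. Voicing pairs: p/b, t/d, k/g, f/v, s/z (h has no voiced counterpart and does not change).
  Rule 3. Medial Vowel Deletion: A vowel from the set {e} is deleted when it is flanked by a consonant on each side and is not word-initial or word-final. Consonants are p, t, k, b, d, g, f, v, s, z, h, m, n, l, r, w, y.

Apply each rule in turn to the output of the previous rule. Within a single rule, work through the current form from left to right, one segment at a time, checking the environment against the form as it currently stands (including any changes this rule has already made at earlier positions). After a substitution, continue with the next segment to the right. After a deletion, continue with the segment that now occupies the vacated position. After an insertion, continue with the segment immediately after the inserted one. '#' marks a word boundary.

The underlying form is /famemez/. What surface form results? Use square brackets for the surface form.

[famms]

Rule 1 Final Obstruent Devoicing: [famemez] → [famemes]
Rule 2 Regressive Voicing Assimilation: no change — [famemes]
Rule 3 Medial Vowel Deletion: [famemes] → [famms]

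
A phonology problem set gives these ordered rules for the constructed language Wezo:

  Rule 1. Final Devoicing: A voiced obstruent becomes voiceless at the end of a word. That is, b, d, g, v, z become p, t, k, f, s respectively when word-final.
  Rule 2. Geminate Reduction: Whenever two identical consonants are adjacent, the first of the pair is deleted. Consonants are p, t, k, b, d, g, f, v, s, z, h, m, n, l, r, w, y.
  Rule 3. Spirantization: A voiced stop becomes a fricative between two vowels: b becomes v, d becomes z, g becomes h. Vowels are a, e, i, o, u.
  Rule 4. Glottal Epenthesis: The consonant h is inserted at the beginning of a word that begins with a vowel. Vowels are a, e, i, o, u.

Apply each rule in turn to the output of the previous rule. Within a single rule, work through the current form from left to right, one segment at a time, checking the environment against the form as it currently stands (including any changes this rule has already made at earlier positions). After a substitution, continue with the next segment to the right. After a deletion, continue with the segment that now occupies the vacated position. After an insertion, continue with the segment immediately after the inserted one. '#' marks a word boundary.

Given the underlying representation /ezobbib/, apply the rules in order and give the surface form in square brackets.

[hezovip]

Rule 1 Final Devoicing: [ezobbib] → [ezobbip]
Rule 2 Geminate Reduction: [ezobbip] → [ezobip]
Rule 3 Spirantization: [ezobip] → [ezovip]
Rule 4 Glottal Epenthesis: [ezovip] → [hezovip]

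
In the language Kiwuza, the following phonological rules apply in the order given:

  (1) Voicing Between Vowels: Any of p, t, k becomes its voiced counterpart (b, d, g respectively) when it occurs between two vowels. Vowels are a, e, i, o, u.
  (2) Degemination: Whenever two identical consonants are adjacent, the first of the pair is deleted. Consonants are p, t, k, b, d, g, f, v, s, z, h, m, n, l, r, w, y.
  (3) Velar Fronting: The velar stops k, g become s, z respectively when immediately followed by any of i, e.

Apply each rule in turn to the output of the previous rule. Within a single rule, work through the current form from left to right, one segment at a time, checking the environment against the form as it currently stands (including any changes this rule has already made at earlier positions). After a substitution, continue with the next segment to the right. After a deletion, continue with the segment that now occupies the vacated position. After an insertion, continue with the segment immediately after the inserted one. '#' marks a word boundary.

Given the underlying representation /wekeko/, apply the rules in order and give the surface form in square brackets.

(1) Voicing Between Vowels: [wekeko] → [wegego]
(2) Degemination: no change — [wegego]
(3) Velar Fronting: [wegego] → [wezego]

[wezego]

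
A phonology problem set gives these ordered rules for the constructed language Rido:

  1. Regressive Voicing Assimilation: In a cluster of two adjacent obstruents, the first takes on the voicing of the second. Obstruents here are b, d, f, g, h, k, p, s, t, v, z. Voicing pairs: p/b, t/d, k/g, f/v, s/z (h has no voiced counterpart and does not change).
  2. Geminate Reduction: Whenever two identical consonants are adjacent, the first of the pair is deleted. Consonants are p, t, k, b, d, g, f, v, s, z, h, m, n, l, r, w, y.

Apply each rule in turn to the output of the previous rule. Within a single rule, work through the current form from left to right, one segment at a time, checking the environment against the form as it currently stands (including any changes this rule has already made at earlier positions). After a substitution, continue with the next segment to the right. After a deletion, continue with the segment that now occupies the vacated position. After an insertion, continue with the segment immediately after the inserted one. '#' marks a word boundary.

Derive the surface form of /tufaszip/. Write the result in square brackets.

1 Regressive Voicing Assimilation: [tufaszip] → [tufazzip]
2 Geminate Reduction: [tufazzip] → [tufazip]

[tufazip]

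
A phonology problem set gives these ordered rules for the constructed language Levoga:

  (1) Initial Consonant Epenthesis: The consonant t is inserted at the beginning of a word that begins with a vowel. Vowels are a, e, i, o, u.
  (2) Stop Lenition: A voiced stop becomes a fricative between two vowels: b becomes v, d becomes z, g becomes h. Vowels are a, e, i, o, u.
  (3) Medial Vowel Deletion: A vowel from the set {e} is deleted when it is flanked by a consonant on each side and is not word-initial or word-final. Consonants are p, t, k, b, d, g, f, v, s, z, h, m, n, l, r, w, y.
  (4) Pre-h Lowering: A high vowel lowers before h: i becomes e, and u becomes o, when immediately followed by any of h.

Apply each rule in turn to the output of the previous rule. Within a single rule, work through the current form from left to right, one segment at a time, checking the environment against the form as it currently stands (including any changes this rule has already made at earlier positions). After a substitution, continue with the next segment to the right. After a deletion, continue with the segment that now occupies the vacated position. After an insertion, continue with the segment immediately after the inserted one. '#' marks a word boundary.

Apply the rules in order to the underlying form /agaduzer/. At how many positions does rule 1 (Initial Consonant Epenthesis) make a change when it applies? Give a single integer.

1

(1) Initial Consonant Epenthesis: [agaduzer] → [tagaduzer]
(2) Stop Lenition: [tagaduzer] → [tahazuzer]
(3) Medial Vowel Deletion: [tahazuzer] → [tahazuzr]
(4) Pre-h Lowering: no change — [tahazuzr]
Rule 1 changed 1 position(s).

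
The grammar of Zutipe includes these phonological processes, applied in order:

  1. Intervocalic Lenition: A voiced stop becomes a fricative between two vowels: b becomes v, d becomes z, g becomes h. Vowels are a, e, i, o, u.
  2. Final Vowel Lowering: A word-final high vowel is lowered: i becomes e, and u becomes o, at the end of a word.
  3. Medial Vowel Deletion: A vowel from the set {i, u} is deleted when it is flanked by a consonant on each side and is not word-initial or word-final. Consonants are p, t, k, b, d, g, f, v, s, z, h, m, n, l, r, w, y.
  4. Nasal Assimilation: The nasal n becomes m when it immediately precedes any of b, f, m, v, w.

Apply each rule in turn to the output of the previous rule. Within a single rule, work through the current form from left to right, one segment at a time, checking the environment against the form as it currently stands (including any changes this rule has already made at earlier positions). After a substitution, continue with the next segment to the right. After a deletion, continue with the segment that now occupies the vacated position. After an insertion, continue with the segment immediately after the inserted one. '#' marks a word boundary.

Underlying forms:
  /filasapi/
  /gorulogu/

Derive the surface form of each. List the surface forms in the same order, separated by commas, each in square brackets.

/filasapi/:
  1 Intervocalic Lenition: no change — [filasapi]
  2 Final Vowel Lowering: [filasapi] → [filasape]
  3 Medial Vowel Deletion: [filasape] → [flasape]
  4 Nasal Assimilation: no change — [flasape]
/gorulogu/:
  1 Intervocalic Lenition: [gorulogu] → [gorulohu]
  2 Final Vowel Lowering: [gorulohu] → [goruloho]
  3 Medial Vowel Deletion: [goruloho] → [gorloho]
  4 Nasal Assimilation: no change — [gorloho]

[flasape], [gorloho]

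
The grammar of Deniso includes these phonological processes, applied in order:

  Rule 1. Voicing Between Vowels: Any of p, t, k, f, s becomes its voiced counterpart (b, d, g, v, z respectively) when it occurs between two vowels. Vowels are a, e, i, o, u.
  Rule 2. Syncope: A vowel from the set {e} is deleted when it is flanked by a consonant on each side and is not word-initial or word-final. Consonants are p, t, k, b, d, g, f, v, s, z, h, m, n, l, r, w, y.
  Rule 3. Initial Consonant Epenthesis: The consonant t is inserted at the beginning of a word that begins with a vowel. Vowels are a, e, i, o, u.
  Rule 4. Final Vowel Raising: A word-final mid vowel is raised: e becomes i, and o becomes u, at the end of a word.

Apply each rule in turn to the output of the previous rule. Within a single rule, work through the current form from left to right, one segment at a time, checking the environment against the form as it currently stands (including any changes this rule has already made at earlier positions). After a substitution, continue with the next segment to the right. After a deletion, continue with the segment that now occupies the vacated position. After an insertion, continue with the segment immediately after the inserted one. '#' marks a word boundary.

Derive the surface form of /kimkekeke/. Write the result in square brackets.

Rule 1 Voicing Between Vowels: [kimkekeke] → [kimkegege]
Rule 2 Syncope: [kimkegege] → [kimkgge]
Rule 3 Initial Consonant Epenthesis: no change — [kimkgge]
Rule 4 Final Vowel Raising: [kimkgge] → [kimkggi]

[kimkggi]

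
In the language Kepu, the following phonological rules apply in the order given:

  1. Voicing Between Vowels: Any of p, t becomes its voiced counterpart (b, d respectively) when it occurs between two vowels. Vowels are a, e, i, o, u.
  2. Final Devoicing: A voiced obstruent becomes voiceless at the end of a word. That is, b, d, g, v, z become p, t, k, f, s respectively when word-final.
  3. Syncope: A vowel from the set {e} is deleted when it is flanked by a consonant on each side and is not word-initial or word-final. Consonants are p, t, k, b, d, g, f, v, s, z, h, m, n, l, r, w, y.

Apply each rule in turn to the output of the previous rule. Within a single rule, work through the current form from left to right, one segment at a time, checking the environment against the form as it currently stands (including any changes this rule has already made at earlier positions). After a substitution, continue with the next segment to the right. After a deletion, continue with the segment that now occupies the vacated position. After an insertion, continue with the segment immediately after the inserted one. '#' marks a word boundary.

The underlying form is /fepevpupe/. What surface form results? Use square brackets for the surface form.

1 Voicing Between Vowels: [fepevpupe] → [febevpube]
2 Final Devoicing: no change — [febevpube]
3 Syncope: [febevpube] → [fbvpube]

[fbvpube]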